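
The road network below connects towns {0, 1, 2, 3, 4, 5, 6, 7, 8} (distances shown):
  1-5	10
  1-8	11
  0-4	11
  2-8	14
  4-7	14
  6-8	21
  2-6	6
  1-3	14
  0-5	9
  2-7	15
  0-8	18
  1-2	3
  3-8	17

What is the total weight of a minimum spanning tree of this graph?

Grow the tree from 8 using Prim:
Step 1: cheapest edge leaving the tree is 1-8 (11); add 1.
Step 2: cheapest edge leaving the tree is 1-2 (3); add 2.
Step 3: cheapest edge leaving the tree is 2-6 (6); add 6.
Step 4: cheapest edge leaving the tree is 1-5 (10); add 5.
Step 5: cheapest edge leaving the tree is 0-5 (9); add 0.
Step 6: cheapest edge leaving the tree is 0-4 (11); add 4.
Step 7: cheapest edge leaving the tree is 1-3 (14); add 3.
Step 8: cheapest edge leaving the tree is 4-7 (14); add 7.
MST edges: 1-8, 1-2, 2-6, 1-5, 0-5, 0-4, 1-3, 4-7; total weight 11+3+6+10+9+11+14+14 = 78.

78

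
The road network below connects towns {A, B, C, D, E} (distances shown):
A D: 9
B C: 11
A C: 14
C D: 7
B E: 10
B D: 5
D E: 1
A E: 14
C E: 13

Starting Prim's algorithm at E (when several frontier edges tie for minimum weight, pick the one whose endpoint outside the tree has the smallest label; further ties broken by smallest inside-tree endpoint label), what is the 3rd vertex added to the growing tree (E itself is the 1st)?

B

Prim's algorithm from E:
Step 1: cheapest edge leaving the tree is D E (1); add D.
Step 2: cheapest edge leaving the tree is B D (5); add B.
Step 3: cheapest edge leaving the tree is C D (7); add C.
Step 4: cheapest edge leaving the tree is A D (9); add A.
Vertex order: E, D, B, C, A. The 3rd vertex is B.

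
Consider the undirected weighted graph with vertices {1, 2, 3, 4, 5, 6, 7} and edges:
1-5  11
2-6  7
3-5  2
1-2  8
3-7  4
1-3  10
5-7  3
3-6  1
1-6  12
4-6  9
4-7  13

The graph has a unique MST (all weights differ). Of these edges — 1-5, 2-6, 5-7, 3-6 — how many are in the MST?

Kruskal's algorithm — process edges by increasing weight (ties by edge label):
3-6 (1): add — endpoints in different components.
3-5 (2): add — endpoints in different components.
5-7 (3): add — endpoints in different components.
3-7 (4): skip — 3 and 7 already connected.
2-6 (7): add — endpoints in different components.
1-2 (8): add — endpoints in different components.
4-6 (9): add — endpoints in different components.
MST edge set: {3-6, 3-5, 5-7, 2-6, 1-2, 4-6}.
Of the listed edges, {2-6, 5-7, 3-6} are in the MST → 3.

3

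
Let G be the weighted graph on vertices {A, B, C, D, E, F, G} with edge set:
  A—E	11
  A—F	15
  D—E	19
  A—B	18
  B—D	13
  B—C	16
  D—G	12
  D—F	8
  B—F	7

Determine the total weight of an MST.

Sort edges by weight, then run Kruskal:
B—F (7): add. Components now {A} {B,F} {C} {D} {E} {G}
D—F (8): add. Components now {A} {B,D,F} {C} {E} {G}
A—E (11): add. Components now {A,E} {B,D,F} {C} {G}
D—G (12): add. Components now {A,E} {B,D,F,G} {C}
B—D (13): skip — B and D already connected.
A—F (15): add. Components now {A,B,D,E,F,G} {C}
B—C (16): add. Components now {A,B,C,D,E,F,G}
MST edges: B—F, D—F, A—E, D—G, A—F, B—C; total weight 7+8+11+12+15+16 = 69.

69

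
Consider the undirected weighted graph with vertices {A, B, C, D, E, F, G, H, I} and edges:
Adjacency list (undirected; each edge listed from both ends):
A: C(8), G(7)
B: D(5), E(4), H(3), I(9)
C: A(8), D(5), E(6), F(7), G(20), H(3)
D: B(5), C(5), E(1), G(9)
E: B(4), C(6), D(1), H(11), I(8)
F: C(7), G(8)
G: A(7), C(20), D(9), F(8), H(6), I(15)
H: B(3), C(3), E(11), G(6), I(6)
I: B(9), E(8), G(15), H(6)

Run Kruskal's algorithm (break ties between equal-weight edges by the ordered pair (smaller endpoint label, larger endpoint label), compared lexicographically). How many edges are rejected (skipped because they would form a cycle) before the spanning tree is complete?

3

Kruskal: consider edges lightest-first.
D—E (1): add — endpoints in different components.
B—H (3): add — endpoints in different components.
C—H (3): add — endpoints in different components.
B—E (4): add — endpoints in different components.
B—D (5): skip — B and D already connected.
C—D (5): skip — C and D already connected.
C—E (6): skip — C and E already connected.
G—H (6): add — endpoints in different components.
H—I (6): add — endpoints in different components.
A—G (7): add — endpoints in different components.
C—F (7): add — endpoints in different components.
Edges rejected before the tree was complete: 3.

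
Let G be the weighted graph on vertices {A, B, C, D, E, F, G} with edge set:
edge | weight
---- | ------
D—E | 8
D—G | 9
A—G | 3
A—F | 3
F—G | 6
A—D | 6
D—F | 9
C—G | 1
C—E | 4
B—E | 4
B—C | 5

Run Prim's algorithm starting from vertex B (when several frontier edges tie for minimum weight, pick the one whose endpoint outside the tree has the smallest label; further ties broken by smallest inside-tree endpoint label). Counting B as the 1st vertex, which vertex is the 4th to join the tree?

G

Prim's algorithm from B:
Step 1: frontier [B—E 4, B—C 5] → take B—E (4); add E.
Step 2: frontier [B—C 5, C—E 4, D—E 8] → take C—E (4); add C.
Step 3: frontier [C—G 1, D—E 8] → take C—G (1); add G.
Step 4: frontier [D—E 8, A—G 3, F—G 6, D—G 9] → take A—G (3); add A.
Step 5: frontier [A—F 3, A—D 6, D—E 8, F—G 6, D—G 9] → take A—F (3); add F.
Step 6: frontier [A—D 6, D—E 8, D—F 9, D—G 9] → take A—D (6); add D.
Vertex order: B, E, C, G, A, F, D. The 4th vertex is G.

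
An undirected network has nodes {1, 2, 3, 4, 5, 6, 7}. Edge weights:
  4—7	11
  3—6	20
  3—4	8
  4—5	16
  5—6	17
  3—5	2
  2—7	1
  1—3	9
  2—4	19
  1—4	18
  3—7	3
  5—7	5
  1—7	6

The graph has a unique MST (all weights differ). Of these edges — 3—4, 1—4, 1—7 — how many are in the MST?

Sort edges by weight, then run Kruskal:
2—7 (1): add. Components now {1} {2,7} {3} {4} {5} {6}
3—5 (2): add. Components now {1} {2,7} {3,5} {4} {6}
3—7 (3): add. Components now {1} {2,3,5,7} {4} {6}
5—7 (5): skip — 5 and 7 already connected.
1—7 (6): add. Components now {1,2,3,5,7} {4} {6}
3—4 (8): add. Components now {1,2,3,4,5,7} {6}
1—3 (9): skip — 1 and 3 already connected.
4—7 (11): skip — 4 and 7 already connected.
4—5 (16): skip — 4 and 5 already connected.
5—6 (17): add. Components now {1,2,3,4,5,6,7}
MST edge set: {2—7, 3—5, 3—7, 1—7, 3—4, 5—6}.
Of the listed edges, {3—4, 1—7} are in the MST → 2.

2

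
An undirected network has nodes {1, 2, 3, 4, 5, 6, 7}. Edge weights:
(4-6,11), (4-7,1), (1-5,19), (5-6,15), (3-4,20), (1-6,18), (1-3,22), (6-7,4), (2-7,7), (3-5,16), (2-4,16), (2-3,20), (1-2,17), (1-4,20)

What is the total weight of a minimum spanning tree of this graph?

60

Sort edges by weight, then run Kruskal:
4-7 (1): add. Components now {1} {2} {3} {4,7} {5} {6}
6-7 (4): add. Components now {1} {2} {3} {4,6,7} {5}
2-7 (7): add. Components now {1} {2,4,6,7} {3} {5}
4-6 (11): skip — 4 and 6 already connected.
5-6 (15): add. Components now {1} {2,4,5,6,7} {3}
2-4 (16): skip — 2 and 4 already connected.
3-5 (16): add. Components now {1} {2,3,4,5,6,7}
1-2 (17): add. Components now {1,2,3,4,5,6,7}
MST edges: 4-7, 6-7, 2-7, 5-6, 3-5, 1-2; total weight 1+4+7+15+16+17 = 60.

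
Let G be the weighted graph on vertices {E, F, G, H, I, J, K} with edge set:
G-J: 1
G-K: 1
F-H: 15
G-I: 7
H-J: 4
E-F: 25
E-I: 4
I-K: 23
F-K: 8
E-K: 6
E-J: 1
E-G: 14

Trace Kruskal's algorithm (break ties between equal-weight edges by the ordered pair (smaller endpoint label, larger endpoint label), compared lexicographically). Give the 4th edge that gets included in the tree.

E-I

Kruskal's algorithm — process edges by increasing weight (ties by edge label):
E-J (1): add. Components now {E,J} {F} {G} {H} {I} {K}
G-J (1): add. Components now {E,G,J} {F} {H} {I} {K}
G-K (1): add. Components now {E,G,J,K} {F} {H} {I}
E-I (4): add. Components now {E,G,I,J,K} {F} {H}
H-J (4): add. Components now {E,G,H,I,J,K} {F}
E-K (6): skip — E and K already connected.
G-I (7): skip — G and I already connected.
F-K (8): add. Components now {E,F,G,H,I,J,K}
The 4th edge added is E-I.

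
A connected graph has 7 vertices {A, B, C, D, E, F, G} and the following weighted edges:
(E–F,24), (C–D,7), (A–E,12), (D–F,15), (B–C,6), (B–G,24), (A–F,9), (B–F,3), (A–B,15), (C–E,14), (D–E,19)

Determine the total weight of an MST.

Prim, starting at E.
Step 1: frontier [A–E 12, C–E 14, D–E 19, E–F 24] → take A–E (12); add A.
Step 2: frontier [A–F 9, A–B 15, C–E 14, D–E 19, E–F 24] → take A–F (9); add F.
Step 3: frontier [A–B 15, C–E 14, D–E 19, B–F 3, D–F 15] → take B–F (3); add B.
Step 4: frontier [B–C 6, B–G 24, C–E 14, D–E 19, D–F 15] → take B–C (6); add C.
Step 5: frontier [B–G 24, C–D 7, D–E 19, D–F 15] → take C–D (7); add D.
Step 6: frontier [B–G 24] → take B–G (24); add G.
MST edges: A–E, A–F, B–F, B–C, C–D, B–G; total weight 12+9+3+6+7+24 = 61.

61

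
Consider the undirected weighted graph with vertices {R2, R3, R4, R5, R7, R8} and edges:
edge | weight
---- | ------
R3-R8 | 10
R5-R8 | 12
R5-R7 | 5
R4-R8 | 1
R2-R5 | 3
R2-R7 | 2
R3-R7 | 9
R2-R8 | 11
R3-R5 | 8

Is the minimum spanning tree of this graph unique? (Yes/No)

Kruskal: consider edges lightest-first.
R4-R8 (1): add — endpoints in different components.
R2-R7 (2): add — endpoints in different components.
R2-R5 (3): add — endpoints in different components.
R5-R7 (5): skip — R5 and R7 already connected.
R3-R5 (8): add — endpoints in different components.
R3-R7 (9): skip — R7 and R3 already connected.
R3-R8 (10): add — endpoints in different components.
Every non-tree edge has weight strictly greater than the heaviest edge on the tree path between its endpoints, so the MST is unique.

Yes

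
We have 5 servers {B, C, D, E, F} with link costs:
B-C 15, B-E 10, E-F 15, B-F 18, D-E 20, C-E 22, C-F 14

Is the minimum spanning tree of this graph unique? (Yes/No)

Kruskal: consider edges lightest-first.
B-E (10): add. Components now {B,E} {C} {D} {F}
C-F (14): add. Components now {B,E} {C,F} {D}
B-C (15): add. Components now {B,C,E,F} {D}
E-F (15): skip — E and F already connected.
B-F (18): skip — B and F already connected.
D-E (20): add. Components now {B,C,D,E,F}
Non-tree edge E-F has weight 15, equal to the heaviest edge on its tree cycle — swapping gives another MST of the same weight. Not unique.

No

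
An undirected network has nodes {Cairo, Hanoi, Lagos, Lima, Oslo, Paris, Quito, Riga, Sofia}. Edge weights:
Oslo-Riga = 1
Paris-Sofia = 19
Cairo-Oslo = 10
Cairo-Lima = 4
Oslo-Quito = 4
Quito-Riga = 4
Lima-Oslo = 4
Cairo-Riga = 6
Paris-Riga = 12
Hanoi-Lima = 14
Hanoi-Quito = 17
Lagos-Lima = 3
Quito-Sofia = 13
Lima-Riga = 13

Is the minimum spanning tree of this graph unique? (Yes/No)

Kruskal's algorithm — process edges by increasing weight (ties by edge label):
Oslo-Riga (1): add — endpoints in different components.
Lagos-Lima (3): add — endpoints in different components.
Cairo-Lima (4): add — endpoints in different components.
Lima-Oslo (4): add — endpoints in different components.
Oslo-Quito (4): add — endpoints in different components.
Quito-Riga (4): skip — Riga and Quito already connected.
Cairo-Riga (6): skip — Cairo and Riga already connected.
Cairo-Oslo (10): skip — Oslo and Cairo already connected.
Paris-Riga (12): add — endpoints in different components.
Lima-Riga (13): skip — Lima and Riga already connected.
Quito-Sofia (13): add — endpoints in different components.
Hanoi-Lima (14): add — endpoints in different components.
Non-tree edge Quito-Riga has weight 4, equal to the heaviest edge on its tree cycle — swapping gives another MST of the same weight. Not unique.

No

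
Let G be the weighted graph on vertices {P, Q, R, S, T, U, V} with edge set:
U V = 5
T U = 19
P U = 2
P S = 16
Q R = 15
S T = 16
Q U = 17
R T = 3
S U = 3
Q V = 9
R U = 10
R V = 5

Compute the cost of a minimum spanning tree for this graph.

27

Kruskal's algorithm — process edges by increasing weight (ties by edge label):
P U (2): add. Components now {V} {R} {S} {P,U} {Q} {T}
R T (3): add. Components now {V} {R,T} {S} {P,U} {Q}
S U (3): add. Components now {V} {R,T} {P,S,U} {Q}
R V (5): add. Components now {R,T,V} {P,S,U} {Q}
U V (5): add. Components now {P,R,S,T,U,V} {Q}
Q V (9): add. Components now {P,Q,R,S,T,U,V}
MST edges: P U, R T, S U, R V, U V, Q V; total weight 2+3+3+5+5+9 = 27.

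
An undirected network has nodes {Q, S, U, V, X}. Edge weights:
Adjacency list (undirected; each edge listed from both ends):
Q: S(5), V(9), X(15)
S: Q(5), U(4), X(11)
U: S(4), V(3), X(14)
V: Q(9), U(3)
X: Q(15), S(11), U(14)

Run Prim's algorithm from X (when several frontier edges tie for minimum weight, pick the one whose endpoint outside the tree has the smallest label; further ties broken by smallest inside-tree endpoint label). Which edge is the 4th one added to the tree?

Q-S

Grow the tree from X using Prim:
Step 1: cheapest edge leaving the tree is S—X (11); add S.
Step 2: cheapest edge leaving the tree is S—U (4); add U.
Step 3: cheapest edge leaving the tree is U—V (3); add V.
Step 4: cheapest edge leaving the tree is Q—S (5); add Q.
The 4th edge added is Q—S.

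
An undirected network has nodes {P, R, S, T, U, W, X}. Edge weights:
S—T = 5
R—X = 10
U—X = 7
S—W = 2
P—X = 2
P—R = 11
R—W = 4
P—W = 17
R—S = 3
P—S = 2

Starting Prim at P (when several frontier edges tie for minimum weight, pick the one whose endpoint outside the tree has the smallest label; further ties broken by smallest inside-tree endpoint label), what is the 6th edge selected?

Prim's algorithm from P:
Step 1: frontier [P—S 2, P—X 2, P—R 11, P—W 17] → take P—S (2); add S.
Step 2: frontier [P—X 2, P—R 11, P—W 17, S—W 2, R—S 3, S—T 5] → take S—W (2); add W.
Step 3: frontier [P—X 2, P—R 11, R—S 3, S—T 5, R—W 4] → take P—X (2); add X.
Step 4: frontier [P—R 11, R—S 3, S—T 5, R—W 4, U—X 7, R—X 10] → take R—S (3); add R.
Step 5: frontier [S—T 5, U—X 7] → take S—T (5); add T.
Step 6: frontier [U—X 7] → take U—X (7); add U.
The 6th edge added is U—X.

U-X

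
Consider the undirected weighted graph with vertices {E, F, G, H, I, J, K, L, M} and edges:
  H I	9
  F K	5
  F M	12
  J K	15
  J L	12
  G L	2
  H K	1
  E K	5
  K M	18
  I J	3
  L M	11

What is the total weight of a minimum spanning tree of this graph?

Kruskal's algorithm — process edges by increasing weight (ties by edge label):
H K (1): add — endpoints in different components.
G L (2): add — endpoints in different components.
I J (3): add — endpoints in different components.
E K (5): add — endpoints in different components.
F K (5): add — endpoints in different components.
H I (9): add — endpoints in different components.
L M (11): add — endpoints in different components.
F M (12): add — endpoints in different components.
MST edges: H K, G L, I J, E K, F K, H I, L M, F M; total weight 1+2+3+5+5+9+11+12 = 48.

48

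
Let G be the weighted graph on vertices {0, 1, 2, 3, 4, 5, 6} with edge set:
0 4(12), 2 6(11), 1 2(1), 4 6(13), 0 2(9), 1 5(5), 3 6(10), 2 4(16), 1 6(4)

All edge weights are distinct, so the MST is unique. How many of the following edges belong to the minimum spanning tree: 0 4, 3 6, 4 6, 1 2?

3

Sort edges by weight, then run Kruskal:
1 2 (1): add. Components now {0} {1,2} {3} {4} {5} {6}
1 6 (4): add. Components now {0} {1,2,6} {3} {4} {5}
1 5 (5): add. Components now {0} {1,2,5,6} {3} {4}
0 2 (9): add. Components now {0,1,2,5,6} {3} {4}
3 6 (10): add. Components now {0,1,2,3,5,6} {4}
2 6 (11): skip — 2 and 6 already connected.
0 4 (12): add. Components now {0,1,2,3,4,5,6}
MST edge set: {1 2, 1 6, 1 5, 0 2, 3 6, 0 4}.
Of the listed edges, {0 4, 3 6, 1 2} are in the MST → 3.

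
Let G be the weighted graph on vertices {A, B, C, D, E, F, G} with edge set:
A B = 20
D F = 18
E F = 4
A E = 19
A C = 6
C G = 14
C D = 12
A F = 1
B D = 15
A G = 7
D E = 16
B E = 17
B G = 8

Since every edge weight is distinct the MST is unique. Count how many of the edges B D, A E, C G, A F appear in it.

Kruskal: consider edges lightest-first.
A F (1): add. Components now {A,F} {B} {C} {D} {E} {G}
E F (4): add. Components now {A,E,F} {B} {C} {D} {G}
A C (6): add. Components now {A,C,E,F} {B} {D} {G}
A G (7): add. Components now {A,C,E,F,G} {B} {D}
B G (8): add. Components now {A,B,C,E,F,G} {D}
C D (12): add. Components now {A,B,C,D,E,F,G}
MST edge set: {A F, E F, A C, A G, B G, C D}.
Of the listed edges, {A F} are in the MST → 1.

1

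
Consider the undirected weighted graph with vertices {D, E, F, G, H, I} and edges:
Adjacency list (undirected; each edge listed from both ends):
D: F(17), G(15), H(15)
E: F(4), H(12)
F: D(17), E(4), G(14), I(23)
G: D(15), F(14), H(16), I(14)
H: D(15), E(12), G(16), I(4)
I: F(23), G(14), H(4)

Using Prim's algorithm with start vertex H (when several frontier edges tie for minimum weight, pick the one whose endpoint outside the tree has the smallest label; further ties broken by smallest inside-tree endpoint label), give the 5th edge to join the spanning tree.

D-G

Prim, starting at H.
Step 1: frontier [H–I 4, E–H 12, D–H 15, G–H 16] → take H–I (4); add I.
Step 2: frontier [E–H 12, D–H 15, G–H 16, G–I 14, F–I 23] → take E–H (12); add E.
Step 3: frontier [E–F 4, D–H 15, G–H 16, G–I 14, F–I 23] → take E–F (4); add F.
Step 4: frontier [F–G 14, D–F 17, D–H 15, G–H 16, G–I 14] → take F–G (14); add G.
Step 5: frontier [D–F 17, D–G 15, D–H 15] → take D–G (15); add D.
The 5th edge added is D–G.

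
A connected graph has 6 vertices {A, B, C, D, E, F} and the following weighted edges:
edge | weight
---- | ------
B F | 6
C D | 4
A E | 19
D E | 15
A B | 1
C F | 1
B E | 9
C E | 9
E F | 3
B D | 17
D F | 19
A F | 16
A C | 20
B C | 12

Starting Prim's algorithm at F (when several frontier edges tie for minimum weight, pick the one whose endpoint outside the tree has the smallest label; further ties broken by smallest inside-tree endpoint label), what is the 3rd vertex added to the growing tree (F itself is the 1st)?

E

Prim's algorithm from F:
Step 1: cheapest edge leaving the tree is C F (1); add C.
Step 2: cheapest edge leaving the tree is E F (3); add E.
Step 3: cheapest edge leaving the tree is C D (4); add D.
Step 4: cheapest edge leaving the tree is B F (6); add B.
Step 5: cheapest edge leaving the tree is A B (1); add A.
Vertex order: F, C, E, D, B, A. The 3rd vertex is E.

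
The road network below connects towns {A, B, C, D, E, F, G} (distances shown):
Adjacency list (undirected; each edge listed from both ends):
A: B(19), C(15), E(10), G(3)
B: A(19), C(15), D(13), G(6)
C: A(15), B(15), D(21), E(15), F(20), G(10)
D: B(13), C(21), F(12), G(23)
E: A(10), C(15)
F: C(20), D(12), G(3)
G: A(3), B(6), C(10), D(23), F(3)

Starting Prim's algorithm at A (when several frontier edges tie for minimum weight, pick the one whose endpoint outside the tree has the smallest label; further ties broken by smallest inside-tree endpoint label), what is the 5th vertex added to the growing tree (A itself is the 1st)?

C

Grow the tree from A using Prim:
Step 1: cheapest edge leaving the tree is A-G (3); add G.
Step 2: cheapest edge leaving the tree is F-G (3); add F.
Step 3: cheapest edge leaving the tree is B-G (6); add B.
Step 4: cheapest edge leaving the tree is C-G (10); add C.
Step 5: cheapest edge leaving the tree is A-E (10); add E.
Step 6: cheapest edge leaving the tree is D-F (12); add D.
Vertex order: A, G, F, B, C, E, D. The 5th vertex is C.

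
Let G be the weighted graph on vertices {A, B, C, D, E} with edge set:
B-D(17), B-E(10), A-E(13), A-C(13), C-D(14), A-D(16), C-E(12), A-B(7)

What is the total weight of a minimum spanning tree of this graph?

Sort edges by weight, then run Kruskal:
A-B (7): add — endpoints in different components.
B-E (10): add — endpoints in different components.
C-E (12): add — endpoints in different components.
A-C (13): skip — A and C already connected.
A-E (13): skip — A and E already connected.
C-D (14): add — endpoints in different components.
MST edges: A-B, B-E, C-E, C-D; total weight 7+10+12+14 = 43.

43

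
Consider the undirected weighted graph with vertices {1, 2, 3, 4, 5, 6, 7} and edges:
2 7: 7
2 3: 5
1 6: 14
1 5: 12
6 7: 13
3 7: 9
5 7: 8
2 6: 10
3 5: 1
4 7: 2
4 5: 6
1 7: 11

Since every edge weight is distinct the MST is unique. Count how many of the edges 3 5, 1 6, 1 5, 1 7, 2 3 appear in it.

3

Sort edges by weight, then run Kruskal:
3 5 (1): add. Components now {1} {2} {3,5} {4} {6} {7}
4 7 (2): add. Components now {1} {2} {3,5} {4,7} {6}
2 3 (5): add. Components now {1} {2,3,5} {4,7} {6}
4 5 (6): add. Components now {1} {2,3,4,5,7} {6}
2 7 (7): skip — 2 and 7 already connected.
5 7 (8): skip — 5 and 7 already connected.
3 7 (9): skip — 3 and 7 already connected.
2 6 (10): add. Components now {1} {2,3,4,5,6,7}
1 7 (11): add. Components now {1,2,3,4,5,6,7}
MST edge set: {3 5, 4 7, 2 3, 4 5, 2 6, 1 7}.
Of the listed edges, {3 5, 1 7, 2 3} are in the MST → 3.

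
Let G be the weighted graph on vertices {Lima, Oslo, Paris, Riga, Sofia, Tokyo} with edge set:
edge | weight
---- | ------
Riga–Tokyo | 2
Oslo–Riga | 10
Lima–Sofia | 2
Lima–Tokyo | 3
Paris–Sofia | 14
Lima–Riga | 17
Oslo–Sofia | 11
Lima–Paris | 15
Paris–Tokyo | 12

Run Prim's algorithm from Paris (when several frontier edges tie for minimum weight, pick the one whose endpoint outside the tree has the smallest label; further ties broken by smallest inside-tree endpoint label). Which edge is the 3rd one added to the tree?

Grow the tree from Paris using Prim:
Step 1: cheapest edge leaving the tree is Paris–Tokyo (12); add Tokyo.
Step 2: cheapest edge leaving the tree is Riga–Tokyo (2); add Riga.
Step 3: cheapest edge leaving the tree is Lima–Tokyo (3); add Lima.
Step 4: cheapest edge leaving the tree is Lima–Sofia (2); add Sofia.
Step 5: cheapest edge leaving the tree is Oslo–Riga (10); add Oslo.
The 3rd edge added is Lima–Tokyo.

Lima-Tokyo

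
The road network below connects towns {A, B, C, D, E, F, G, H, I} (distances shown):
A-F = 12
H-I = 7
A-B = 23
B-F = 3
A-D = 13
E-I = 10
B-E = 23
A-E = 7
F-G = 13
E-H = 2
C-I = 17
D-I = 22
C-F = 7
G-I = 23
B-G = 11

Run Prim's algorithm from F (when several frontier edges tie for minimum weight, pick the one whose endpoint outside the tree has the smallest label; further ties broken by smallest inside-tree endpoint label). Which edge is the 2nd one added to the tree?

C-F

Prim's algorithm from F:
Step 1: cheapest edge leaving the tree is B-F (3); add B.
Step 2: cheapest edge leaving the tree is C-F (7); add C.
Step 3: cheapest edge leaving the tree is B-G (11); add G.
Step 4: cheapest edge leaving the tree is A-F (12); add A.
Step 5: cheapest edge leaving the tree is A-E (7); add E.
Step 6: cheapest edge leaving the tree is E-H (2); add H.
Step 7: cheapest edge leaving the tree is H-I (7); add I.
Step 8: cheapest edge leaving the tree is A-D (13); add D.
The 2nd edge added is C-F.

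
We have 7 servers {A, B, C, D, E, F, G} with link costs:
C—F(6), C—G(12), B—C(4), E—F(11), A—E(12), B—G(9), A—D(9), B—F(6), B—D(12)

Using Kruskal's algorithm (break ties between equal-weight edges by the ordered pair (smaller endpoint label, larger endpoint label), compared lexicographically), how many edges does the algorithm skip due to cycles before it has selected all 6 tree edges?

1

Kruskal: consider edges lightest-first.
B—C (4): add. Components now {A} {B,C} {D} {E} {F} {G}
B—F (6): add. Components now {A} {B,C,F} {D} {E} {G}
C—F (6): skip — C and F already connected.
A—D (9): add. Components now {A,D} {B,C,F} {E} {G}
B—G (9): add. Components now {A,D} {B,C,F,G} {E}
E—F (11): add. Components now {A,D} {B,C,E,F,G}
A—E (12): add. Components now {A,B,C,D,E,F,G}
Edges rejected before the tree was complete: 1.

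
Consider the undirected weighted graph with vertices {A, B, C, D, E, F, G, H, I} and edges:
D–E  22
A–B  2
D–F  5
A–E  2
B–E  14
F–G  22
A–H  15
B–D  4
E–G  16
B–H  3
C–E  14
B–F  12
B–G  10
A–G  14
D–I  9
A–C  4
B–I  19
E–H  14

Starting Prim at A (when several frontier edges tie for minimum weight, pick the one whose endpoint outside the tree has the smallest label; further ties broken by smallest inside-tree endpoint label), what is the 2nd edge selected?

A-E

Prim's algorithm from A:
Step 1: cheapest edge leaving the tree is A–B (2); add B.
Step 2: cheapest edge leaving the tree is A–E (2); add E.
Step 3: cheapest edge leaving the tree is B–H (3); add H.
Step 4: cheapest edge leaving the tree is A–C (4); add C.
Step 5: cheapest edge leaving the tree is B–D (4); add D.
Step 6: cheapest edge leaving the tree is D–F (5); add F.
Step 7: cheapest edge leaving the tree is D–I (9); add I.
Step 8: cheapest edge leaving the tree is B–G (10); add G.
The 2nd edge added is A–E.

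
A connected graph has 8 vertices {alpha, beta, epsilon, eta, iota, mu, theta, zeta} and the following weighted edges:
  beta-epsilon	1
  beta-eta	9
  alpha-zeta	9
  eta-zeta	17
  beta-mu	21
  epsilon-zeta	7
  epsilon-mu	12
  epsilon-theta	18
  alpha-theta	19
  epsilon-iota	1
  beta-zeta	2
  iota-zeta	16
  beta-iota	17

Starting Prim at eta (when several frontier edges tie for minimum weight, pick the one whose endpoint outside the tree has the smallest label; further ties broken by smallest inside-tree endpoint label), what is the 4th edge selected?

beta-zeta

Prim, starting at eta.
Step 1: cheapest edge leaving the tree is beta-eta (9); add beta.
Step 2: cheapest edge leaving the tree is beta-epsilon (1); add epsilon.
Step 3: cheapest edge leaving the tree is epsilon-iota (1); add iota.
Step 4: cheapest edge leaving the tree is beta-zeta (2); add zeta.
Step 5: cheapest edge leaving the tree is alpha-zeta (9); add alpha.
Step 6: cheapest edge leaving the tree is epsilon-mu (12); add mu.
Step 7: cheapest edge leaving the tree is epsilon-theta (18); add theta.
The 4th edge added is beta-zeta.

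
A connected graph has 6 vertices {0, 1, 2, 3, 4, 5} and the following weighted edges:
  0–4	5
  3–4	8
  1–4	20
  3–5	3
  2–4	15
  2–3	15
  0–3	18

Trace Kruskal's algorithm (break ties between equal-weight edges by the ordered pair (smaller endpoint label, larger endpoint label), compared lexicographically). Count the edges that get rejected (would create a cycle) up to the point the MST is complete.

Kruskal: consider edges lightest-first.
3–5 (3): add. Components now {0} {1} {2} {3,5} {4}
0–4 (5): add. Components now {0,4} {1} {2} {3,5}
3–4 (8): add. Components now {0,3,4,5} {1} {2}
2–3 (15): add. Components now {0,2,3,4,5} {1}
2–4 (15): skip — 2 and 4 already connected.
0–3 (18): skip — 0 and 3 already connected.
1–4 (20): add. Components now {0,1,2,3,4,5}
Edges rejected before the tree was complete: 2.

2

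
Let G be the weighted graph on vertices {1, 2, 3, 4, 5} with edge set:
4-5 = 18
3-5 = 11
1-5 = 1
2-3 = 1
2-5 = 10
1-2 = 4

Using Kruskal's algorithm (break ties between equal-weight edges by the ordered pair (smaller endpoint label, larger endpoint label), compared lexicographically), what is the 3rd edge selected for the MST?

1-2

Kruskal's algorithm — process edges by increasing weight (ties by edge label):
1-5 (1): add. Components now {1,5} {2} {3} {4}
2-3 (1): add. Components now {1,5} {2,3} {4}
1-2 (4): add. Components now {1,2,3,5} {4}
2-5 (10): skip — 2 and 5 already connected.
3-5 (11): skip — 3 and 5 already connected.
4-5 (18): add. Components now {1,2,3,4,5}
The 3rd edge added is 1-2.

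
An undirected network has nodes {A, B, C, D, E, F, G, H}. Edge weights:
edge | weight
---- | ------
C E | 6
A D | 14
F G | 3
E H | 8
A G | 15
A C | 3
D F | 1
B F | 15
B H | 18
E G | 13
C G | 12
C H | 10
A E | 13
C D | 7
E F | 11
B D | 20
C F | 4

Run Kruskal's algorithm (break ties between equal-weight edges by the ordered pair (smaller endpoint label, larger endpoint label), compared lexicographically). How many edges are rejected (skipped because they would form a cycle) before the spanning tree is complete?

8

Kruskal: consider edges lightest-first.
D F (1): add — endpoints in different components.
A C (3): add — endpoints in different components.
F G (3): add — endpoints in different components.
C F (4): add — endpoints in different components.
C E (6): add — endpoints in different components.
C D (7): skip — C and D already connected.
E H (8): add — endpoints in different components.
C H (10): skip — C and H already connected.
E F (11): skip — E and F already connected.
C G (12): skip — C and G already connected.
A E (13): skip — A and E already connected.
E G (13): skip — E and G already connected.
A D (14): skip — A and D already connected.
A G (15): skip — A and G already connected.
B F (15): add — endpoints in different components.
Edges rejected before the tree was complete: 8.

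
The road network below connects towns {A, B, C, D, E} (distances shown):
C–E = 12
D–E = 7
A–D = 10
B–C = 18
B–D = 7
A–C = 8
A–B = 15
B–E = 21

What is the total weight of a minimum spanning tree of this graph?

32

Prim, starting at E.
Step 1: cheapest edge leaving the tree is D–E (7); add D.
Step 2: cheapest edge leaving the tree is B–D (7); add B.
Step 3: cheapest edge leaving the tree is A–D (10); add A.
Step 4: cheapest edge leaving the tree is A–C (8); add C.
MST edges: D–E, B–D, A–D, A–C; total weight 7+7+10+8 = 32.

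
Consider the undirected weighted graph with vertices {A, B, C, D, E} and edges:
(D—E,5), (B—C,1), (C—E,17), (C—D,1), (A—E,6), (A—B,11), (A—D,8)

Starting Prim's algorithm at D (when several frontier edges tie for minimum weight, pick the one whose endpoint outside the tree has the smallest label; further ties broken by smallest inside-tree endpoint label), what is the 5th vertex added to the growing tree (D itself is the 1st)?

Prim, starting at D.
Step 1: frontier [C—D 1, D—E 5, A—D 8] → take C—D (1); add C.
Step 2: frontier [B—C 1, C—E 17, D—E 5, A—D 8] → take B—C (1); add B.
Step 3: frontier [A—B 11, C—E 17, D—E 5, A—D 8] → take D—E (5); add E.
Step 4: frontier [A—B 11, A—D 8, A—E 6] → take A—E (6); add A.
Vertex order: D, C, B, E, A. The 5th vertex is A.

A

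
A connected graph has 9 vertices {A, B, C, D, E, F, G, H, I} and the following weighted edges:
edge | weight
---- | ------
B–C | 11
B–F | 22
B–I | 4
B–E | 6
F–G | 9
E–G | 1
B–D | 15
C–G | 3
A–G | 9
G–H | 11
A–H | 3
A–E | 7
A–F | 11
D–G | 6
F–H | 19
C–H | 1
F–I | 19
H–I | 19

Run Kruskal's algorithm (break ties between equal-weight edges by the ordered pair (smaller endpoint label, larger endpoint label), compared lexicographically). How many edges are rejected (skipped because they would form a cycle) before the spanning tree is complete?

2

Kruskal's algorithm — process edges by increasing weight (ties by edge label):
C–H (1): add — endpoints in different components.
E–G (1): add — endpoints in different components.
A–H (3): add — endpoints in different components.
C–G (3): add — endpoints in different components.
B–I (4): add — endpoints in different components.
B–E (6): add — endpoints in different components.
D–G (6): add — endpoints in different components.
A–E (7): skip — A and E already connected.
A–G (9): skip — A and G already connected.
F–G (9): add — endpoints in different components.
Edges rejected before the tree was complete: 2.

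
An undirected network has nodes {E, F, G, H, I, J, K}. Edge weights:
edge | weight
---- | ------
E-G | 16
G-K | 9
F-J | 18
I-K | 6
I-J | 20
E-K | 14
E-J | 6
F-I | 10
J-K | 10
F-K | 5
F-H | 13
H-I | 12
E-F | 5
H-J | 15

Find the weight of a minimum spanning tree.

Kruskal: consider edges lightest-first.
E-F (5): add — endpoints in different components.
F-K (5): add — endpoints in different components.
E-J (6): add — endpoints in different components.
I-K (6): add — endpoints in different components.
G-K (9): add — endpoints in different components.
F-I (10): skip — F and I already connected.
J-K (10): skip — J and K already connected.
H-I (12): add — endpoints in different components.
MST edges: E-F, F-K, E-J, I-K, G-K, H-I; total weight 5+5+6+6+9+12 = 43.

43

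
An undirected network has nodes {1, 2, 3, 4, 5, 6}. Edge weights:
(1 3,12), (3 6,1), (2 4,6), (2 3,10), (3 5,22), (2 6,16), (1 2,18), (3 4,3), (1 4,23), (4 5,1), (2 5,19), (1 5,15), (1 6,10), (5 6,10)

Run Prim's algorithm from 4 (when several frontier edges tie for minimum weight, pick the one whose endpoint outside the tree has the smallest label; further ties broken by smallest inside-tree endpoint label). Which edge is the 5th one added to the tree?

1-6

Grow the tree from 4 using Prim:
Step 1: frontier [4 5 1, 3 4 3, 2 4 6, 1 4 23] → take 4 5 (1); add 5.
Step 2: frontier [3 4 3, 2 4 6, 1 4 23, 5 6 10, 1 5 15, 2 5 19, 3 5 22] → take 3 4 (3); add 3.
Step 3: frontier [3 6 1, 2 3 10, 1 3 12, 2 4 6, 1 4 23, 5 6 10, 1 5 15, 2 5 19] → take 3 6 (1); add 6.
Step 4: frontier [2 3 10, 1 3 12, 2 4 6, 1 4 23, 1 5 15, 2 5 19, 1 6 10, 2 6 16] → take 2 4 (6); add 2.
Step 5: frontier [1 2 18, 1 3 12, 1 4 23, 1 5 15, 1 6 10] → take 1 6 (10); add 1.
The 5th edge added is 1 6.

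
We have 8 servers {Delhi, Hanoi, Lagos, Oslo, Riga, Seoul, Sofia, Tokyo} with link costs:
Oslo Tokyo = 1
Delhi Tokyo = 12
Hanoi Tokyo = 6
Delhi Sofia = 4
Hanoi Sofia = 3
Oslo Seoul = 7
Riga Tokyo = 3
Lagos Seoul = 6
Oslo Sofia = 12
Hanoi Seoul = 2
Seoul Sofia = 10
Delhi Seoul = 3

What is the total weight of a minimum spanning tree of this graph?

Sort edges by weight, then run Kruskal:
Oslo Tokyo (1): add — endpoints in different components.
Hanoi Seoul (2): add — endpoints in different components.
Delhi Seoul (3): add — endpoints in different components.
Hanoi Sofia (3): add — endpoints in different components.
Riga Tokyo (3): add — endpoints in different components.
Delhi Sofia (4): skip — Sofia and Delhi already connected.
Hanoi Tokyo (6): add — endpoints in different components.
Lagos Seoul (6): add — endpoints in different components.
MST edges: Oslo Tokyo, Hanoi Seoul, Delhi Seoul, Hanoi Sofia, Riga Tokyo, Hanoi Tokyo, Lagos Seoul; total weight 1+2+3+3+3+6+6 = 24.

24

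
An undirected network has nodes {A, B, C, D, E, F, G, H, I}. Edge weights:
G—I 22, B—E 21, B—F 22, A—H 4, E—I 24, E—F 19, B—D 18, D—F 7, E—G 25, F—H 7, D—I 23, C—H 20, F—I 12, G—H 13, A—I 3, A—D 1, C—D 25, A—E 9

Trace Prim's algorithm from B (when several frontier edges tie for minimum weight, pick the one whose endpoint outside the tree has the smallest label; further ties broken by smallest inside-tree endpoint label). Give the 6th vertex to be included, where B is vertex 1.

Prim, starting at B.
Step 1: cheapest edge leaving the tree is B—D (18); add D.
Step 2: cheapest edge leaving the tree is A—D (1); add A.
Step 3: cheapest edge leaving the tree is A—I (3); add I.
Step 4: cheapest edge leaving the tree is A—H (4); add H.
Step 5: cheapest edge leaving the tree is D—F (7); add F.
Step 6: cheapest edge leaving the tree is A—E (9); add E.
Step 7: cheapest edge leaving the tree is G—H (13); add G.
Step 8: cheapest edge leaving the tree is C—H (20); add C.
Vertex order: B, D, A, I, H, F, E, G, C. The 6th vertex is F.

F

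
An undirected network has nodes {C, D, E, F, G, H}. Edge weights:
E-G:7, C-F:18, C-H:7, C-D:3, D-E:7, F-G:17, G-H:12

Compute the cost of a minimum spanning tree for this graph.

Kruskal: consider edges lightest-first.
C-D (3): add — endpoints in different components.
C-H (7): add — endpoints in different components.
D-E (7): add — endpoints in different components.
E-G (7): add — endpoints in different components.
G-H (12): skip — G and H already connected.
F-G (17): add — endpoints in different components.
MST edges: C-D, C-H, D-E, E-G, F-G; total weight 3+7+7+7+17 = 41.

41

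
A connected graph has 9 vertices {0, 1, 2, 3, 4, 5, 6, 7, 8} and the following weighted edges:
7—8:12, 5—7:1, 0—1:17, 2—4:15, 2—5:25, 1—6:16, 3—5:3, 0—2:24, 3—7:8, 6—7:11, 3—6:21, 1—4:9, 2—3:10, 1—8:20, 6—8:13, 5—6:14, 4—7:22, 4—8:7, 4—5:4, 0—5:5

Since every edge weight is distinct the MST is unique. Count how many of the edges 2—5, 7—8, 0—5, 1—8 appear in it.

1

Kruskal: consider edges lightest-first.
5—7 (1): add — endpoints in different components.
3—5 (3): add — endpoints in different components.
4—5 (4): add — endpoints in different components.
0—5 (5): add — endpoints in different components.
4—8 (7): add — endpoints in different components.
3—7 (8): skip — 3 and 7 already connected.
1—4 (9): add — endpoints in different components.
2—3 (10): add — endpoints in different components.
6—7 (11): add — endpoints in different components.
MST edge set: {5—7, 3—5, 4—5, 0—5, 4—8, 1—4, 2—3, 6—7}.
Of the listed edges, {0—5} are in the MST → 1.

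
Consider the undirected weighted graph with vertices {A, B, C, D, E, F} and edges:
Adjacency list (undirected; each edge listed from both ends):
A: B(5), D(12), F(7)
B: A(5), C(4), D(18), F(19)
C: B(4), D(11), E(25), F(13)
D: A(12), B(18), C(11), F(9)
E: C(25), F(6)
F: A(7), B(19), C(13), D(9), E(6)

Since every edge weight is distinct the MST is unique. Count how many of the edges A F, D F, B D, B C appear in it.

3

Kruskal: consider edges lightest-first.
B C (4): add — endpoints in different components.
A B (5): add — endpoints in different components.
E F (6): add — endpoints in different components.
A F (7): add — endpoints in different components.
D F (9): add — endpoints in different components.
MST edge set: {B C, A B, E F, A F, D F}.
Of the listed edges, {A F, D F, B C} are in the MST → 3.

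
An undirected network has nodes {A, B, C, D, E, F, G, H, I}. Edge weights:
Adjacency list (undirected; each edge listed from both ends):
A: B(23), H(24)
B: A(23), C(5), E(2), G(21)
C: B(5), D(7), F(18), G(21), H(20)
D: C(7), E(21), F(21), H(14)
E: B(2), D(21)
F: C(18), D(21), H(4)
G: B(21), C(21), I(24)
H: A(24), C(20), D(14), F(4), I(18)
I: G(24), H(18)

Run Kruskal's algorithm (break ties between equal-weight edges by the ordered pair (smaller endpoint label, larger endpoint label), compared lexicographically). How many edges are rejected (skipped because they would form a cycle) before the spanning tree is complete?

5

Sort edges by weight, then run Kruskal:
B-E (2): add — endpoints in different components.
F-H (4): add — endpoints in different components.
B-C (5): add — endpoints in different components.
C-D (7): add — endpoints in different components.
D-H (14): add — endpoints in different components.
C-F (18): skip — C and F already connected.
H-I (18): add — endpoints in different components.
C-H (20): skip — C and H already connected.
B-G (21): add — endpoints in different components.
C-G (21): skip — C and G already connected.
D-E (21): skip — D and E already connected.
D-F (21): skip — D and F already connected.
A-B (23): add — endpoints in different components.
Edges rejected before the tree was complete: 5.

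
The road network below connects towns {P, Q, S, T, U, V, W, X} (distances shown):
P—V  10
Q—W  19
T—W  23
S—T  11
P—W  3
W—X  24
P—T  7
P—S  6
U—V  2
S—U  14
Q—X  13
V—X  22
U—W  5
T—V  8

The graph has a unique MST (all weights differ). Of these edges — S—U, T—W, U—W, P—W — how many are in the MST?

2

Kruskal's algorithm — process edges by increasing weight (ties by edge label):
U—V (2): add — endpoints in different components.
P—W (3): add — endpoints in different components.
U—W (5): add — endpoints in different components.
P—S (6): add — endpoints in different components.
P—T (7): add — endpoints in different components.
T—V (8): skip — T and V already connected.
P—V (10): skip — P and V already connected.
S—T (11): skip — T and S already connected.
Q—X (13): add — endpoints in different components.
S—U (14): skip — U and S already connected.
Q—W (19): add — endpoints in different components.
MST edge set: {U—V, P—W, U—W, P—S, P—T, Q—X, Q—W}.
Of the listed edges, {U—W, P—W} are in the MST → 2.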